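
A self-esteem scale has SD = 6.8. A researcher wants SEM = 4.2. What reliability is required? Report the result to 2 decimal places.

0.62

Required reliability = 1 − (SEM/SD)² = 1 − 0.3815 ≈ 0.6185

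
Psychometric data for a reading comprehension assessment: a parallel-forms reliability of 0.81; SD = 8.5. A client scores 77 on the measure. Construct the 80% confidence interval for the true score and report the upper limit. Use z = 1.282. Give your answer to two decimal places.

SEM = 8.5000·√(1 − 0.8100) ≈ 3.7051
Margin = 1.282 · 3.7051 ≈ 4.7499
Upper limit = 77 + 4.7499 ≈ 81.7499

81.75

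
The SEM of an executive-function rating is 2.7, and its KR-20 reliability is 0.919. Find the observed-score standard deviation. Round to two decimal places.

9.49

SD = 2.7 / √(1 − 0.919) ≈ 9.48683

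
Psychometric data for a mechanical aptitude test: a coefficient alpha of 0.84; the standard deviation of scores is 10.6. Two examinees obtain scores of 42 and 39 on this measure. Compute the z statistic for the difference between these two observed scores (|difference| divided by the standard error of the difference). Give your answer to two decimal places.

0.50

SEM = 10.600 · √(1 − 0.840) = 10.600 · √0.160 ≈ 10.600 · 0.400 ≈ 4.240
SE_diff = SEM · √2 ≈ 4.240 · 1.414 ≈ 5.996
z = |42 − 39| / 5.996 = 3 / 5.996 ≈ 0.500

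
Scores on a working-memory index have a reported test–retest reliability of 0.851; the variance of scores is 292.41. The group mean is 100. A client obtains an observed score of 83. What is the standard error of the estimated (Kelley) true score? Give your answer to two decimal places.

6.09

SD = √292.41 ≃ 17.1000
SE_est = 17.1000·√(0.8510·0.1490) ≃ 6.0891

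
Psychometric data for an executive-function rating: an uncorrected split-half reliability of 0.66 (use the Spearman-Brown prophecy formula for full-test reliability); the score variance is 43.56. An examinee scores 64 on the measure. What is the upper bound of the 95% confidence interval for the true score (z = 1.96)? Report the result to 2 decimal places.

69.85

SD = √43.56 = 6.60000
Spearman-Brown: r = 2(0.66) / (1 + 0.66) = 1.32000 / 1.66000 ≈ 0.79518
The standard error of measurement is 6.60000*√(1 − 0.79518) ≈ 6.60000*0.45257 ≈ 2.98696.
Margin = 1.96 * 2.98696 ≈ 5.85444
Upper bound: 64 + 5.85444 = 69.85444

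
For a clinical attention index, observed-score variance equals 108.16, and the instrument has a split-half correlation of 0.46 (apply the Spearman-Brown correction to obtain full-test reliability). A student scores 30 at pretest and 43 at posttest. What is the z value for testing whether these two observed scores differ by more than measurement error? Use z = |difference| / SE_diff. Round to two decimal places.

1.45

SD = √108.16 ≈ 10.4000
Spearman-Brown: r = 2(0.46) / (1 + 0.46) = 0.9200 / 1.4600 ≈ 0.6301
SEM = 10.4000×√(1 − 0.6301) ≈ 6.3249
SE_diff = SEM × √2 ≈ 6.3249 × 1.4142 ≈ 8.9448
z = 13 / 8.9448 ≈ 1.4534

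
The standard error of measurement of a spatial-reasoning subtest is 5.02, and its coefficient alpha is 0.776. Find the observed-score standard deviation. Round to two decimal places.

SD = 5.02 / √(1 − 0.776) ≈ 10.607

10.61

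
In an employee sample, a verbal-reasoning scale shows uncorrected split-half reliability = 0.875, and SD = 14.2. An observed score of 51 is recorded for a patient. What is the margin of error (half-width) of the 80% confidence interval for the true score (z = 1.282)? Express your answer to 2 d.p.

r_full = 2·0.875 / (1 + 0.875) ≃ 0.933
SEM = 14.200*√(1 − 0.933) ≃ 3.666
Half-width = 1.282*3.666 ≃ 4.700

4.70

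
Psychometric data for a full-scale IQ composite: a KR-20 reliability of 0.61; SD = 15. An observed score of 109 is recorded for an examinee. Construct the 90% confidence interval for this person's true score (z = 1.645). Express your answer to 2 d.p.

[93.59, 124.41]

SEM = 15.00000 · √(1 − 0.61000) = 15.00000 · √0.39000 ≈ 15.00000 · 0.62450 ≈ 9.36750
Margin = 1.645 · 9.36750 ≈ 15.40953
Interval: (93.59047, 124.40953)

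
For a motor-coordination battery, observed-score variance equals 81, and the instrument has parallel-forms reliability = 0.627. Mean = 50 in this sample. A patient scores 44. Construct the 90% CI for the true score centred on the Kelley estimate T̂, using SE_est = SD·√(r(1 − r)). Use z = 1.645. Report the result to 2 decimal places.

[39.08, 53.40]

SD = √81 ≈ 9.0000
T̂ = r·X + (1 − r)·M = 0.6270·44 + 0.3730·50 = 27.5880 + 18.6500 ≈ 46.2380
SE_est = SD · √(r(1 − r)) = 9.0000 · √0.2339 ≈ 9.0000 · 0.4836 ≈ 4.3524
CI = 46.2380 ± 1.645 · 4.3524 → [39.0783, 53.3977]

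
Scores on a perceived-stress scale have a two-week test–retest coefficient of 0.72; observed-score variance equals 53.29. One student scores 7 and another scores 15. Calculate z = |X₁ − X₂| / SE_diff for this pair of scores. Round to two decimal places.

σ = 53.29^(1/2) = 7.300
SEM = 7.300 · √(1 − 0.720) = 7.300 · √0.280 ≃ 7.300 · 0.529 ≃ 3.863
Standard error of the difference = 3.863·√2 ≃ 5.463
z = |7 − 15| / 5.463 = 8 / 5.463 ≃ 1.464

1.46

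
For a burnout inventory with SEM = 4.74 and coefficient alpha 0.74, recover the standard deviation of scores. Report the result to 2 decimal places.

SD = 4.74 / √(1 − 0.74) ≈ 9.296

9.30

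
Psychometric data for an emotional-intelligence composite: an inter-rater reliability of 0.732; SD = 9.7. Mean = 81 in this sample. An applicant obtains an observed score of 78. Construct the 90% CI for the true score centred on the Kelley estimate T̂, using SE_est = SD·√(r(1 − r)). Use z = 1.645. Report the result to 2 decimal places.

[71.74, 85.87]

T̂ = r·X + (1 − r)·M = 0.7320×78 + 0.2680×81 = 57.0960 + 21.7080 ≃ 78.8040
SE_est = SD × √(r(1 − r)) = 9.7000 × √0.1962 ≃ 9.7000 × 0.4429 ≃ 4.2963
90% CI: 78.8040 ± 7.0674 ≃ (71.7366, 85.8714)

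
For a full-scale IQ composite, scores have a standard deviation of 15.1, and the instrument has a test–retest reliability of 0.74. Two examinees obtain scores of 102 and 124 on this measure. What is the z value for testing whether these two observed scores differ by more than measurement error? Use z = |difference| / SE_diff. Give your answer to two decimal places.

2.02

The standard error of measurement is 15.10000·√(1 − 0.74000) ≈ 15.10000·0.50990 ≈ 7.69952.
Standard error of the difference = 7.69952·√2 ≈ 10.88876
z = |102 − 124| / 10.88876 = 22 / 10.88876 ≈ 2.02043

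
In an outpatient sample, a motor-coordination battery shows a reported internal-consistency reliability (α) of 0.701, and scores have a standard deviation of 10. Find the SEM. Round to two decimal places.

5.47

The standard error of measurement is 10.000×√(1 − 0.701) ≃ 10.000×0.547 ≃ 5.468.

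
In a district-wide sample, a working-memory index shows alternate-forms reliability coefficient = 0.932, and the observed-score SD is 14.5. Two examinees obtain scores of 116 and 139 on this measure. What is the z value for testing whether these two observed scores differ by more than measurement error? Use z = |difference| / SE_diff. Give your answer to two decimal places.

4.30

The standard error of measurement is 14.5000*√(1 − 0.9320) ≈ 14.5000*0.2608 ≈ 3.7811.
SE_diff = SEM * √2 ≈ 3.7811 * 1.4142 ≈ 5.3473
z = |116 − 139| / 5.3473 = 23 / 5.3473 ≈ 4.3012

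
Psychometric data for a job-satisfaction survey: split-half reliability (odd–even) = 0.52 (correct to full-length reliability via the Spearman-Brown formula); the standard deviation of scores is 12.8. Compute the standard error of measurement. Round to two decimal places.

7.19

r_full = 2·0.52 / (1 + 0.52) ≈ 0.684
SEM = 12.800×√(1 − 0.684) ≈ 7.193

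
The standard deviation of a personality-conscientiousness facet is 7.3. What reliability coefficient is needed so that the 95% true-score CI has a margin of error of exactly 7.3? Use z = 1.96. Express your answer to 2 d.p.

0.74

Required SEM = 7.3 / 1.96 ≃ 3.724
Required reliability = 1 − (SEM/SD)² = 1 − 0.260 ≃ 0.740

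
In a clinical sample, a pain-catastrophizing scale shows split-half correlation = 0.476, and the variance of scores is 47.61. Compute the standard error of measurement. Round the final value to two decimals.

4.11

σ = 47.61^(1/2) = 6.90000
Spearman-Brown: r = 2(0.476) / (1 + 0.476) = 0.95200 / 1.47600 ≃ 0.64499
SEM = 6.90000 * √(1 − 0.64499) = 6.90000 * √0.35501 ≃ 6.90000 * 0.59583 ≃ 4.11123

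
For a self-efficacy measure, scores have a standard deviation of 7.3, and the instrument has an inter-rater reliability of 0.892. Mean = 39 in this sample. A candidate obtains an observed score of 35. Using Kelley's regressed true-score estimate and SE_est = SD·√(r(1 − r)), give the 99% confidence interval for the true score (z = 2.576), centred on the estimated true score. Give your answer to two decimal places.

[29.60, 41.27]

Estimated true score = 0.89200×35 + (1 − 0.89200)×39 ≈ 35.43200
SE_est = SD × √(r(1 − r)) = 7.30000 × √0.09634 ≈ 7.30000 × 0.31038 ≈ 2.26578
CI = 35.43200 ± 2.576 × 2.26578 → [29.59536, 41.26864]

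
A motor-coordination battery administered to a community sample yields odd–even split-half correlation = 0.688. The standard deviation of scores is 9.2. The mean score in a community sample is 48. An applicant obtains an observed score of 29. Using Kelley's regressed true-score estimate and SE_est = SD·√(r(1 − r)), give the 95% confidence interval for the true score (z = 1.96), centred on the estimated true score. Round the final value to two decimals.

[25.51, 39.51]

Spearman-Brown: r = 2(0.688) / (1 + 0.688) = 1.37600 / 1.68800 ≈ 0.81517
Estimated true score = 0.81517×29 + (1 − 0.81517)×48 ≈ 32.51185
SE_est = 9.20000×√(0.81517×0.18483) ≈ 3.57110
95% CI: 32.51185 ± 6.99935 ≈ (25.51249, 39.51120)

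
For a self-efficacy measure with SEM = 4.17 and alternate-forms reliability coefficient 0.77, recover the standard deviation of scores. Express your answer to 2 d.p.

8.70

σ = SEM·(1 − r)^(−1/2) ≈ 4.17*2.085 ≈ 8.695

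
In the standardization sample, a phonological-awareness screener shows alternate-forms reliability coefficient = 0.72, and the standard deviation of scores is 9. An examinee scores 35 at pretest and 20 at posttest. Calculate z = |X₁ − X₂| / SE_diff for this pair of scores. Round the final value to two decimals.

2.23

SEM = 9.0000 * √(1 − 0.7200) = 9.0000 * √0.2800 ≈ 9.0000 * 0.5292 ≈ 4.7624
SE_diff = √2 * SEM ≈ 6.7350
z = 15 / 6.7350 ≈ 2.2272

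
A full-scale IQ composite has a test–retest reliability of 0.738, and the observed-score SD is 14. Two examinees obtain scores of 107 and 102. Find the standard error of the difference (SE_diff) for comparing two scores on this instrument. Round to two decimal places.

SEM = 14.00000 · √(1 − 0.73800) = 14.00000 · √0.26200 ≈ 14.00000 · 0.51186 ≈ 7.16603
SE_diff = SEM · √2 ≈ 7.16603 · 1.41421 ≈ 10.13430

10.13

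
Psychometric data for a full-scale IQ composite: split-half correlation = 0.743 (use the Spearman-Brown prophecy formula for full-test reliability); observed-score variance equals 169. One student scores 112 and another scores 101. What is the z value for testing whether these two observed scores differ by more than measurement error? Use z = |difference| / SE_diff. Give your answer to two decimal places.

SD = √169 ≈ 13.0000
r_full = 2·0.743 / (1 + 0.743) ≈ 0.8526
SEM = 13.0000 * √(1 − 0.8526) = 13.0000 * √0.1474 ≈ 13.0000 * 0.3840 ≈ 4.9918
Standard error of the difference = 4.9918·√2 ≈ 7.0595
z = 11 / 7.0595 ≈ 1.5582

1.56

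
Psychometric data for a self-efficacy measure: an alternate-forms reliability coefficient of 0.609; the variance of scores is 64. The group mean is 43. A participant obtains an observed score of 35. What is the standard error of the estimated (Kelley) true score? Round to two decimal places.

3.90

SD = √64 ≈ 8.0000
SE_est = SD × √(r(1 − r)) = 8.0000 × √0.2381 ≈ 8.0000 × 0.4880 ≈ 3.9038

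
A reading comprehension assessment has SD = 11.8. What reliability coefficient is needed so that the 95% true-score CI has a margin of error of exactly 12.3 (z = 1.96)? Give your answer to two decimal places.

SEM needed = half-width / z = 12.3/1.96 ≈ 6.2755
r = 1 − (6.2755/11.8)² ≈ 1 − 0.2828 ≈ 0.7172

0.72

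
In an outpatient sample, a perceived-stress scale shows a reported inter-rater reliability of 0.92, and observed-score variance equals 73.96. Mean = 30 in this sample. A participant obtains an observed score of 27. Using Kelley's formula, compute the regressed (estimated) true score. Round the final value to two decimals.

27.24

T̂ = 0.920(27) + 0.080(30) ≈ 27.240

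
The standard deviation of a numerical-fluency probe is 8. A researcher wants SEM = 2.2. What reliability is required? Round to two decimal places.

r = 1 − (SEM / SD)² = 1 − (2.200 / 8)² ≃ 1 − 0.076 ≃ 0.924

0.92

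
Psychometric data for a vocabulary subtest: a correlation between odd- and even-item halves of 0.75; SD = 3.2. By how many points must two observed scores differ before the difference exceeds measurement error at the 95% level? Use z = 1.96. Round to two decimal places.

3.35

Full-length reliability (Spearman-Brown) = 2(0.75)/(1+0.75) ≈ 0.8571
The standard error of measurement is 3.2000*√(1 − 0.8571) ≈ 3.2000*0.3780 ≈ 1.2095.
SE_diff = √2 * SEM ≈ 1.7105
Smallest detectable difference = 1.96*1.7105 ≈ 3.3525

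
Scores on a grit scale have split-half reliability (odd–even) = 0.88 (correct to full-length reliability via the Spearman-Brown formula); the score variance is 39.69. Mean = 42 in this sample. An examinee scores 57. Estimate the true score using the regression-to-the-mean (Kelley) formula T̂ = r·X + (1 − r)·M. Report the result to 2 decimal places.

56.04

r_full = 2·0.88 / (1 + 0.88) ≃ 0.936
T̂ = r·X + (1 − r)·M = 0.936*57 + 0.064*42 ≃ 53.362 + 2.681 ≃ 56.043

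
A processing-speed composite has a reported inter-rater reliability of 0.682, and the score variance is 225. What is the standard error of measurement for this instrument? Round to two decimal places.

8.46

σ = 225^(1/2) = 15.0000
SEM = 15.0000·√(1 − 0.6820) ≈ 8.4587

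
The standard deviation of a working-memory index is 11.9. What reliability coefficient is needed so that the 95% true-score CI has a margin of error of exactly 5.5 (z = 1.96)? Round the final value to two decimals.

SEM needed = half-width / z = 5.5/1.96 ≈ 2.8061
r = 1 − (2.8061/11.9)² ≈ 1 − 0.0556 ≈ 0.9444

0.94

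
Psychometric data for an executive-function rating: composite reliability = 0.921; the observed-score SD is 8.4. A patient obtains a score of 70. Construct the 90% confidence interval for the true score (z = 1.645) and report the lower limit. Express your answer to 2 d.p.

SEM = 8.4000·√(1 − 0.9210) ≈ 2.3610
Margin = 1.645 · 2.3610 ≈ 3.8838
Lower bound: 70 − 3.8838 = 66.1162

66.12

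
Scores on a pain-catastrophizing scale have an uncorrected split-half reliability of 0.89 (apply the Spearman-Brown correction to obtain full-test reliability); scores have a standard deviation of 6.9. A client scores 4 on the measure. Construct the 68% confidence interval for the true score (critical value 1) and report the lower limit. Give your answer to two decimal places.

2.34

Full-length reliability (Spearman-Brown) = 2(0.89)/(1+0.89) ≃ 0.942
SEM = 6.900·√(1 − 0.942) ≃ 1.665
Margin = 1 · 1.665 ≃ 1.665
Lower bound: 4 − 1.665 = 2.335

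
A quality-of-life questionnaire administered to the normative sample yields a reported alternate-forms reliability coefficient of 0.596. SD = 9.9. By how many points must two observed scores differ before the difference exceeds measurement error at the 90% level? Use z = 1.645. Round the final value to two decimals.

SEM = 9.900 * √(1 − 0.596) = 9.900 * √0.404 ≈ 9.900 * 0.636 ≈ 6.293
SE_diff = √2 * SEM ≈ 8.899
Minimum reliable difference = 1.645 * SE_diff ≈ 1.645 * 8.899 ≈ 14.639

14.64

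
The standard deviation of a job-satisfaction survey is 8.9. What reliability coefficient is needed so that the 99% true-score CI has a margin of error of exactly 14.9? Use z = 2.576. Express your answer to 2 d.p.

Required SEM = 14.9 / 2.576 ≈ 5.7842
r = 1 − (SEM / SD)² = 1 − (5.7842 / 8.9)² ≈ 1 − 0.4224 ≈ 0.5776

0.58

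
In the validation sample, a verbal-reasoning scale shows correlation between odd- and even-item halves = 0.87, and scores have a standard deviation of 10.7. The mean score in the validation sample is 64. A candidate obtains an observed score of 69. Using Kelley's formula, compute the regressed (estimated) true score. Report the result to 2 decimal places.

68.65

Spearman-Brown: r = 2(0.87) / (1 + 0.87) = 1.7400 / 1.8700 ≈ 0.9305
T̂ = r·X + (1 − r)·M = 0.9305×69 + 0.0695×64 ≈ 64.2032 + 4.4492 ≈ 68.6524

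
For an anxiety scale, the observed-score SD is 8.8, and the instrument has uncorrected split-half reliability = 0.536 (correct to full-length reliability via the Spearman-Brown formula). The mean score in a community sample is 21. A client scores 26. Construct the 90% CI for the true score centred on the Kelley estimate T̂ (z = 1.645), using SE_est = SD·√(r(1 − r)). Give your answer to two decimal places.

Full-length reliability (Spearman-Brown) = 2(0.536)/(1+0.536) ≈ 0.698
Estimated true score = 0.698×26 + (1 − 0.698)×21 ≈ 24.490
SE_est = SD × √(r(1 − r)) = 8.800 × √0.211 ≈ 8.800 × 0.459 ≈ 4.041
CI = 24.490 ± 1.645 × 4.041 → [17.843, 31.136]

[17.84, 31.14]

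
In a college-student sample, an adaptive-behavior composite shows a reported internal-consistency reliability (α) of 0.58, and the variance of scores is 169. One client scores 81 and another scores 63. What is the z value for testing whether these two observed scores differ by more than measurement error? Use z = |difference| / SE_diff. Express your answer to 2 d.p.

σ = 169^(1/2) = 13.00000
SEM = 13.00000 × √(1 − 0.58000) = 13.00000 × √0.42000 ≈ 13.00000 × 0.64807 ≈ 8.42496
SE_diff = SEM × √2 ≈ 8.42496 × 1.41421 ≈ 11.91470
z = |81 − 63| / 11.91470 = 18 / 11.91470 ≈ 1.51074

1.51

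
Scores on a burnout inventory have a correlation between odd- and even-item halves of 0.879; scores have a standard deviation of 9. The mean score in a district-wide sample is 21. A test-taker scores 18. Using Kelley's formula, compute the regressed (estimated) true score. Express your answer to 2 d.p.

Spearman-Brown: r = 2(0.879) / (1 + 0.879) = 1.758 / 1.879 ≈ 0.936
T̂ = 0.936(18) + 0.064(21) ≈ 18.193

18.19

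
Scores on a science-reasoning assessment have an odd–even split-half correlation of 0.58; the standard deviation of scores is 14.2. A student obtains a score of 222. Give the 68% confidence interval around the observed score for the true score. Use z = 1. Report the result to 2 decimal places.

r_full = 2·0.58 / (1 + 0.58) ≈ 0.7342
SEM = 14.2000 * √(1 − 0.7342) = 14.2000 * √0.2658 ≈ 14.2000 * 0.5156 ≈ 7.3212
Margin = 1 * 7.3212 ≈ 7.3212
68% CI: 222 ± 7.3212 = [214.6788, 229.3212]

[214.68, 229.32]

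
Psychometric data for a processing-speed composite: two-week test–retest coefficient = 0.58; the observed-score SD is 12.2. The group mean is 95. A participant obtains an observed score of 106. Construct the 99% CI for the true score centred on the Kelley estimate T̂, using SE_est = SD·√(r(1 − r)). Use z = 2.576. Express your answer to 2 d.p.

T̂ = 0.580(106) + 0.420(95) ≃ 101.380
SE_est = SD * √(r(1 − r)) = 12.200 * √0.244 ≃ 12.200 * 0.494 ≃ 6.021
CI = 101.380 ± 2.576 * 6.021 → [85.869, 116.891]

[85.87, 116.89]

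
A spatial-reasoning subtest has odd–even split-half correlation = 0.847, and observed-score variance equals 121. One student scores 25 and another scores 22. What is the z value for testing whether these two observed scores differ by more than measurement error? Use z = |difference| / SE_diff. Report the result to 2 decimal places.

SD = √121 ≈ 11.000
Full-length reliability (Spearman-Brown) = 2(0.847)/(1+0.847) ≈ 0.917
The standard error of measurement is 11.000*√(1 − 0.917) ≈ 11.000*0.288 ≈ 3.166.
Standard error of the difference = 3.166·√2 ≈ 4.477
z = 3 / 4.477 ≈ 0.670

0.67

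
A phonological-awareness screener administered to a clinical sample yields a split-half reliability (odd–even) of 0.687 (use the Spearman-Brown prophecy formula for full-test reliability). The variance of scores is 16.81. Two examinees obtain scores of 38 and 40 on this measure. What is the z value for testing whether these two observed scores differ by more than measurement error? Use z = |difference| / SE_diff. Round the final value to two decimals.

0.80

SD = √16.81 = 4.10000
Full-length reliability (Spearman-Brown) = 2(0.687)/(1+0.687) ≃ 0.81446
SEM = 4.10000 * √(1 − 0.81446) = 4.10000 * √0.18554 ≃ 4.10000 * 0.43074 ≃ 1.76603
Standard error of the difference = 1.76603·√2 ≃ 2.49755
z = |38 − 40| / 2.49755 = 2 / 2.49755 ≃ 0.80079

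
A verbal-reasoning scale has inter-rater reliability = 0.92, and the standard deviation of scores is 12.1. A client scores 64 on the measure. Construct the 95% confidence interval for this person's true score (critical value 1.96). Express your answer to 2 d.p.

The standard error of measurement is 12.1000·√(1 − 0.9200) ≈ 12.1000·0.2828 ≈ 3.4224.
Half-width = 1.96·3.4224 ≈ 6.7079
CI = 64 ± 6.7079 → [57.2921, 70.7079]

[57.29, 70.71]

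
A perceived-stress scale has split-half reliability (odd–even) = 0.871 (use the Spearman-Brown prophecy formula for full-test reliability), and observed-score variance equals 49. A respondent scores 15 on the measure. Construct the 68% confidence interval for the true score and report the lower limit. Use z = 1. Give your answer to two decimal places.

SD = √49 = 7.000
Spearman-Brown: r = 2(0.871) / (1 + 0.871) = 1.742 / 1.871 ≃ 0.931
SEM = 7.000 × √(1 − 0.931) = 7.000 × √0.069 ≃ 7.000 × 0.263 ≃ 1.838
Half-width = 1×1.838 ≃ 1.838
Lower bound: 15 − 1.838 = 13.162

13.16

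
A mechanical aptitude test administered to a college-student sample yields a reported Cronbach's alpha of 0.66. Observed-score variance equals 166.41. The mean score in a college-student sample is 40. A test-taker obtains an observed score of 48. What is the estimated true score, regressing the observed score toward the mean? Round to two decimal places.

45.28

Estimated true score = 0.6600·48 + (1 − 0.6600)·40 ≈ 45.2800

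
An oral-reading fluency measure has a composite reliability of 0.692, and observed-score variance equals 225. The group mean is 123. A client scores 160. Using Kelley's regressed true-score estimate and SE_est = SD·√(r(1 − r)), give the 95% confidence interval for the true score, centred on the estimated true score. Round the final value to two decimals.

SD = √225 ≈ 15.00000
Estimated true score = 0.69200*160 + (1 − 0.69200)*123 ≈ 148.60400
SE_est = SD * √(r(1 − r)) = 15.00000 * √0.21314 ≈ 15.00000 * 0.46167 ≈ 6.92500
95% CI: 148.60400 ± 13.57300 ≈ (135.03100, 162.17700)

[135.03, 162.18]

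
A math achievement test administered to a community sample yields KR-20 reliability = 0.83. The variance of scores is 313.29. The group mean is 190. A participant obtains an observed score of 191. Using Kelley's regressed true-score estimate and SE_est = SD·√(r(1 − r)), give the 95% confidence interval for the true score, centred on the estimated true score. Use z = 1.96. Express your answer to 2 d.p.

[177.80, 203.86]

SD = √313.29 = 17.7000
Estimated true score = 0.8300×191 + (1 − 0.8300)×190 ≈ 190.8300
SE_est = 17.7000·√[r(1 − r)] ≈ 6.6487
CI = 190.8300 ± 1.96 × 6.6487 → [177.7985, 203.8615]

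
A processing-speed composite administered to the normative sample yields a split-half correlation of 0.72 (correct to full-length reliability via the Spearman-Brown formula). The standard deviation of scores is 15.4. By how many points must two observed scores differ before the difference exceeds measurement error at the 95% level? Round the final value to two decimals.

17.22

Full-length reliability (Spearman-Brown) = 2(0.72)/(1+0.72) ≈ 0.837
SEM = 15.400 × √(1 − 0.837) = 15.400 × √0.163 ≈ 15.400 × 0.403 ≈ 6.213
SE_diff = SEM × √2 ≈ 6.213 × 1.414 ≈ 8.787
Minimum reliable difference = 1.96 × SE_diff ≈ 1.96 × 8.787 ≈ 17.223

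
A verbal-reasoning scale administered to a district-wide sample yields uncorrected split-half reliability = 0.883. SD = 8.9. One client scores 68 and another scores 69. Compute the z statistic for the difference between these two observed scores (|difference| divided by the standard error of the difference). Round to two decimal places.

r_full = 2·0.883 / (1 + 0.883) ≈ 0.938
SEM = 8.900 * √(1 − 0.938) = 8.900 * √0.062 ≈ 8.900 * 0.249 ≈ 2.218
Standard error of the difference = 2.218·√2 ≈ 3.137
z = 1 / 3.137 ≈ 0.319

0.32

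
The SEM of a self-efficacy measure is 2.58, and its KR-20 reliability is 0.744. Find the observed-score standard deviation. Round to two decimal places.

5.10

SD = SEM / √(1 − r) = 2.58 / √0.25600 ≈ 2.58 / 0.50596 ≈ 5.09917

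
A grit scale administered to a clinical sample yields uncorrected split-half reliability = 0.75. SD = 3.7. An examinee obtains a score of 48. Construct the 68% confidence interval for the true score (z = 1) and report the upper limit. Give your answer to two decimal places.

Spearman-Brown: r = 2(0.75) / (1 + 0.75) = 1.5000 / 1.7500 ≃ 0.8571
SEM = 3.7000 * √(1 − 0.8571) = 3.7000 * √0.1429 ≃ 3.7000 * 0.3780 ≃ 1.3985
1 * SEM ≃ 1.3985
Upper limit = 48 + 1.3985 ≃ 49.3985

49.40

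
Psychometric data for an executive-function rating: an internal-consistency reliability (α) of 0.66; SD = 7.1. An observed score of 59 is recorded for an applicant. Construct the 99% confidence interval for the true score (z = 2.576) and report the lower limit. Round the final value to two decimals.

48.34

SEM = 7.100·√(1 − 0.660) ≈ 4.140
2.576 · SEM ≈ 10.665
Lower bound: 59 − 10.665 = 48.335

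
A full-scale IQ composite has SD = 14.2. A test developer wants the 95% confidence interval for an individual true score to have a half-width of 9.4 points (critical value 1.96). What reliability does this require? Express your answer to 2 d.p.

0.89

Required SEM = 9.4 / 1.96 ≈ 4.79592
r = 1 − (SEM / SD)² = 1 − (4.79592 / 14.2)² ≈ 1 − 0.11407 ≈ 0.88593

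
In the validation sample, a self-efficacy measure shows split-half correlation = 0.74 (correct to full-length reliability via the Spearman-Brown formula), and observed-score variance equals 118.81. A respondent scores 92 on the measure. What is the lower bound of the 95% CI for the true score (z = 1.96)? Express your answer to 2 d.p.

83.74

SD = √118.81 = 10.900
r_full = 2·0.74 / (1 + 0.74) ≈ 0.851
SEM = 10.900 * √(1 − 0.851) = 10.900 * √0.149 ≈ 10.900 * 0.387 ≈ 4.213
1.96 * SEM ≈ 8.258
Lower bound: 92 − 8.258 = 83.742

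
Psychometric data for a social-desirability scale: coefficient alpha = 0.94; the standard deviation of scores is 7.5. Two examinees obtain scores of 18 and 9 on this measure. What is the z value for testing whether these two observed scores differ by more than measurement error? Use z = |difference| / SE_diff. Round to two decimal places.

3.46

SEM = 7.500 × √(1 − 0.940) = 7.500 × √0.060 ≈ 7.500 × 0.245 ≈ 1.837
SE_diff = √2 × SEM ≈ 2.598
z = |18 − 9| / 2.598 = 9 / 2.598 ≈ 3.464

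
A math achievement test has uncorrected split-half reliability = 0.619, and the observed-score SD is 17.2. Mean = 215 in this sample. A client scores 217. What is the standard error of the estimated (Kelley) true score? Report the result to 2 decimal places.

7.30

Full-length reliability (Spearman-Brown) = 2(0.619)/(1+0.619) ≈ 0.765
SE_est = SD * √(r(1 − r)) = 17.200 * √0.180 ≈ 17.200 * 0.424 ≈ 7.296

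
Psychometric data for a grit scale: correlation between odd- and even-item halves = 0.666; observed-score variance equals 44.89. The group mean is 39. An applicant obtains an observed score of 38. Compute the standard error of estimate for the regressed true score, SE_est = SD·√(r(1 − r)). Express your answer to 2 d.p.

2.68

SD = √44.89 ≈ 6.7000
Full-length reliability (Spearman-Brown) = 2(0.666)/(1+0.666) ≈ 0.7995
SE_est = 6.7000·√(0.7995·0.2005) ≈ 2.6824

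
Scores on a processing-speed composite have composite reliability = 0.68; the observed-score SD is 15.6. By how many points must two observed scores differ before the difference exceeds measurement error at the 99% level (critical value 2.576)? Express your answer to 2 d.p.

32.15

SEM = 15.60000 × √(1 − 0.68000) = 15.60000 × √0.32000 ≃ 15.60000 × 0.56569 ≃ 8.82469
SE_diff = √2 × SEM ≃ 12.48000
Minimum reliable difference = 2.576 × SE_diff ≃ 2.576 × 12.48000 ≃ 32.14848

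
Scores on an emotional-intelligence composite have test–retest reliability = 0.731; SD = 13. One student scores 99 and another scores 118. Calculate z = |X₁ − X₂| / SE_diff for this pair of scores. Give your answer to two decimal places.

1.99

SEM = 13.00000 × √(1 − 0.73100) = 13.00000 × √0.26900 ≈ 13.00000 × 0.51865 ≈ 6.74248
Standard error of the difference = 6.74248·√2 ≈ 9.53530
z = 19 / 9.53530 ≈ 1.99260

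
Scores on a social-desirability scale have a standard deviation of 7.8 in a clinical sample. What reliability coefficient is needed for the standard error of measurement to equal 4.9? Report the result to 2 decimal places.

0.61

r = 1 − (SEM / SD)² = 1 − (4.9000 / 7.8)² ≈ 1 − 0.3946 ≈ 0.6054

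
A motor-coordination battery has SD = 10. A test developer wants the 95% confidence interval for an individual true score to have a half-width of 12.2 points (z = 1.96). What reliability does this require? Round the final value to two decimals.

0.61

Required SEM = 12.2 / 1.96 ≈ 6.22449
r = 1 − (SEM / SD)² = 1 − (6.22449 / 10)² ≈ 1 − 0.38744 ≈ 0.61256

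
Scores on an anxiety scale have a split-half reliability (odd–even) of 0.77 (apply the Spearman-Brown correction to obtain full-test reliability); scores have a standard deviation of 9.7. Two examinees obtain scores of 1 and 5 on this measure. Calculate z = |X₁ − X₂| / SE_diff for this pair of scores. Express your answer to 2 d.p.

0.81

Spearman-Brown: r = 2(0.77) / (1 + 0.77) = 1.540 / 1.770 ≈ 0.870
SEM = 9.700 × √(1 − 0.870) = 9.700 × √0.130 ≈ 9.700 × 0.360 ≈ 3.497
SE_diff = √2 × SEM ≈ 4.945
z = |1 − 5| / 4.945 = 4 / 4.945 ≈ 0.809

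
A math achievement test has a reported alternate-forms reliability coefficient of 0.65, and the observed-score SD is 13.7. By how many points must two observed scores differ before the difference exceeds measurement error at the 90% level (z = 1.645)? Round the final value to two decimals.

18.86

SEM = 13.700*√(1 − 0.650) ≈ 8.105
SE_diff = √2 * SEM ≈ 11.462
Minimum reliable difference = 1.645 * SE_diff ≈ 1.645 * 11.462 ≈ 18.855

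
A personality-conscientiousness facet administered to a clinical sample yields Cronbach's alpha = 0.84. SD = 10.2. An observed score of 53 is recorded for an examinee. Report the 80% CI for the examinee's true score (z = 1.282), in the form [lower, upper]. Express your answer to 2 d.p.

SEM = 10.2000 * √(1 − 0.8400) = 10.2000 * √0.1600 ≈ 10.2000 * 0.4000 ≈ 4.0800
Half-width = 1.282*4.0800 ≈ 5.2306
Interval: (47.7694, 58.2306)

[47.77, 58.23]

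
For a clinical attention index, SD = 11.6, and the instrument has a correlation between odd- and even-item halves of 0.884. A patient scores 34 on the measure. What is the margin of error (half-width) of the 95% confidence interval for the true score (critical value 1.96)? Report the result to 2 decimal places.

5.64

Spearman-Brown: r = 2(0.884) / (1 + 0.884) = 1.7680 / 1.8840 ≈ 0.9384
The standard error of measurement is 11.6000×√(1 − 0.9384) ≈ 11.6000×0.2481 ≈ 2.8784.
1.96 × SEM ≈ 5.6416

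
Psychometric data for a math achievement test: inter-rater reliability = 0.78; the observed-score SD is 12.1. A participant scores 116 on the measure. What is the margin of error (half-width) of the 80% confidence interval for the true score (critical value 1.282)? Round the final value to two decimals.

7.28

The standard error of measurement is 12.100·√(1 − 0.780) ≈ 12.100·0.469 ≈ 5.675.
Margin = 1.282 · 5.675 ≈ 7.276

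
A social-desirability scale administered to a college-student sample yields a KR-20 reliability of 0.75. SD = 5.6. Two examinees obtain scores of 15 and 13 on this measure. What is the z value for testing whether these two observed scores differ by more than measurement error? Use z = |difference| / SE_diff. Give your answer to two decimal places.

SEM = 5.600 × √(1 − 0.750) = 5.600 × √0.250 ≃ 5.600 × 0.500 ≃ 2.800
Standard error of the difference = 2.800·√2 ≃ 3.960
z = |15 − 13| / 3.960 = 2 / 3.960 ≃ 0.505

0.51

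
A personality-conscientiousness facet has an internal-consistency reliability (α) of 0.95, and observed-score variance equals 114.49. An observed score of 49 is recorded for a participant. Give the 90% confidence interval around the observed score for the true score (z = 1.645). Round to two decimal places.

σ = 114.49^(1/2) = 10.7000
SEM = 10.7000×√(1 − 0.9500) ≈ 2.3926
Margin = 1.645 × 2.3926 ≈ 3.9358
CI = 49 ± 3.9358 → [45.0642, 52.9358]

[45.06, 52.94]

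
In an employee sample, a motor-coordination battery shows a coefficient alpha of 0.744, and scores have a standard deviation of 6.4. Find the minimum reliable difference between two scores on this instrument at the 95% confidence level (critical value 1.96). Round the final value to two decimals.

8.98

The standard error of measurement is 6.400·√(1 − 0.744) ≃ 6.400·0.506 ≃ 3.238.
SE_diff = √2 · SEM ≃ 4.579
Smallest detectable difference = 1.96·4.579 ≃ 8.976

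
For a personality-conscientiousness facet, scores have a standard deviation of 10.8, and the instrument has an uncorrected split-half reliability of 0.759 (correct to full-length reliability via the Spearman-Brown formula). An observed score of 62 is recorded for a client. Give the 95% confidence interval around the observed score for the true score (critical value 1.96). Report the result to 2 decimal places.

[54.16, 69.84]

Spearman-Brown: r = 2(0.759) / (1 + 0.759) = 1.51800 / 1.75900 ≈ 0.86299
The standard error of measurement is 10.80000*√(1 − 0.86299) ≈ 10.80000*0.37015 ≈ 3.99760.
Half-width = 1.96*3.99760 ≈ 7.83530
Interval: (54.16470, 69.83530)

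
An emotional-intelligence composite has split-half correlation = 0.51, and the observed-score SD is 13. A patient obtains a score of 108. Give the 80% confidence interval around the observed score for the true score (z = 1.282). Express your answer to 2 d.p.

Full-length reliability (Spearman-Brown) = 2(0.51)/(1+0.51) ≈ 0.67550
The standard error of measurement is 13.00000×√(1 − 0.67550) ≈ 13.00000×0.56965 ≈ 7.40547.
Half-width = 1.282×7.40547 ≈ 9.49382
CI = 108 ± 9.49382 → [98.50618, 117.49382]

[98.51, 117.49]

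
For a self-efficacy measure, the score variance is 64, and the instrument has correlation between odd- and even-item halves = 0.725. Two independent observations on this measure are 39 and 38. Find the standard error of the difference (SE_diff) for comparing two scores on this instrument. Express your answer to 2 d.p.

4.52

SD = √64 ≈ 8.000
Spearman-Brown: r = 2(0.725) / (1 + 0.725) = 1.450 / 1.725 ≈ 0.841
SEM = 8.000 × √(1 − 0.841) = 8.000 × √0.159 ≈ 8.000 × 0.399 ≈ 3.194
Standard error of the difference = 3.194·√2 ≈ 4.517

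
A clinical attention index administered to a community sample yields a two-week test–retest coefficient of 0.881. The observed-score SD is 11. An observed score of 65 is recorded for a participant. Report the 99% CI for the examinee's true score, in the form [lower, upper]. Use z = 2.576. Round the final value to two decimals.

The standard error of measurement is 11.00000·√(1 − 0.88100) ≃ 11.00000·0.34496 ≃ 3.79460.
2.576 · SEM ≃ 9.77489
99% CI: 65 ± 9.77489 = [55.22511, 74.77489]

[55.23, 74.77]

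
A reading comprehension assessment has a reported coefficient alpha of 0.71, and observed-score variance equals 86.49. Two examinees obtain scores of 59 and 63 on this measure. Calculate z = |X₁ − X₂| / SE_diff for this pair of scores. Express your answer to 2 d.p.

0.56

SD = √86.49 ≃ 9.3000
SEM = 9.3000 · √(1 − 0.7100) = 9.3000 · √0.2900 ≃ 9.3000 · 0.5385 ≃ 5.0082
SE_diff = SEM · √2 ≃ 5.0082 · 1.4142 ≃ 7.0827
z = 4 / 7.0827 ≃ 0.5648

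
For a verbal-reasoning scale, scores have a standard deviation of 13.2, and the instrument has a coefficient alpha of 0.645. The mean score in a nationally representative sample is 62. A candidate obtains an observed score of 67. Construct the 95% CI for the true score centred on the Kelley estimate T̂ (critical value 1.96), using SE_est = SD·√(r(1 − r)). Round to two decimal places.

T̂ = r·X + (1 − r)·M = 0.6450·67 + 0.3550·62 = 43.2150 + 22.0100 ≃ 65.2250
SE_est = 13.2000·√(0.6450·0.3550) ≃ 6.3164
95% CI: 65.2250 ± 12.3801 ≃ (52.8449, 77.6051)

[52.84, 77.61]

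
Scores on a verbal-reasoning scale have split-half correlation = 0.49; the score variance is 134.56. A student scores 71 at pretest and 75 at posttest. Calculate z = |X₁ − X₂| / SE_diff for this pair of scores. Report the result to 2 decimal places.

σ = 134.56^(1/2) = 11.6000
Spearman-Brown: r = 2(0.49) / (1 + 0.49) = 0.9800 / 1.4900 ≈ 0.6577
The standard error of measurement is 11.6000*√(1 − 0.6577) ≈ 11.6000*0.5850 ≈ 6.7866.
Standard error of the difference = 6.7866·√2 ≈ 9.5977
z = 4 / 9.5977 ≈ 0.4168

0.42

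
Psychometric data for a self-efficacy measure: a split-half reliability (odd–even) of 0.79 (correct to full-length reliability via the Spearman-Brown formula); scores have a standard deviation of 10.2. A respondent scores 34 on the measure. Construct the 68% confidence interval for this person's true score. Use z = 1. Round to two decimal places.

r_full = 2·0.79 / (1 + 0.79) ≈ 0.8827
SEM = 10.2000 × √(1 − 0.8827) = 10.2000 × √0.1173 ≈ 10.2000 × 0.3425 ≈ 3.4937
Margin = 1 × 3.4937 ≈ 3.4937
Interval: (30.5063, 37.4937)

[30.51, 37.49]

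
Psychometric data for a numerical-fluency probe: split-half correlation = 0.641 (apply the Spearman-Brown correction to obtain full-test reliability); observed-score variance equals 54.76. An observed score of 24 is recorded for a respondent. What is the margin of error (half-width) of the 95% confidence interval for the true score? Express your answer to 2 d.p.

6.78

SD = √54.76 ≈ 7.400
Full-length reliability (Spearman-Brown) = 2(0.641)/(1+0.641) ≈ 0.781
The standard error of measurement is 7.400×√(1 − 0.781) ≈ 7.400×0.468 ≈ 3.461.
1.96 × SEM ≈ 6.784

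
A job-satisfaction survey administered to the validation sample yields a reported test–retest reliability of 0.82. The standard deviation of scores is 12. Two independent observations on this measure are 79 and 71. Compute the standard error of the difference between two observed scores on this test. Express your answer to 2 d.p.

7.20

The standard error of measurement is 12.0000*√(1 − 0.8200) ≈ 12.0000*0.4243 ≈ 5.0912.
Standard error of the difference = 5.0912·√2 ≈ 7.2000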